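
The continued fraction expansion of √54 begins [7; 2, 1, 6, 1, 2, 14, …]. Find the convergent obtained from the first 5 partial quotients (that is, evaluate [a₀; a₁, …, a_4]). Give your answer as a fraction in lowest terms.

a_0 = 7: 7/1
a_1 = 2: 15/2
a_2 = 1: 22/3
a_3 = 6: 147/20
a_4 = 1: 169/23

169/23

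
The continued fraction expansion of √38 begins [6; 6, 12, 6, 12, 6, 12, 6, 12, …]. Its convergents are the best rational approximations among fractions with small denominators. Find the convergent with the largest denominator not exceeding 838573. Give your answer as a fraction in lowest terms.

2463306/399601

List convergents until the denominator exceeds the bound:
a_0 = 6: 6/1  (≤ bound)
a_1 = 6: 37/6  (≤ bound)
a_2 = 12: 450/73  (≤ bound)
a_3 = 6: 2737/444  (≤ bound)
a_4 = 12: 33294/5401  (≤ bound)
a_5 = 6: 202501/32850  (≤ bound)
a_6 = 12: 2463306/399601  (≤ bound)
a_7 = 6: 14982337/2430456  (> 838573, stop)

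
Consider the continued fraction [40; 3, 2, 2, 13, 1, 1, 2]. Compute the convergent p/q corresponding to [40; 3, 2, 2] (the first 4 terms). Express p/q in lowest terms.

a_0 = 40: 40/1
a_1 = 3: 121/3
a_2 = 2: 282/7
a_3 = 2: 685/17

685/17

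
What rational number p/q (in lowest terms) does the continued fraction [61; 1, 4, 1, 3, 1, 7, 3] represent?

43712/707

a_0 = 61: 61/1
a_1 = 1: 62/1
a_2 = 4: 309/5
a_3 = 1: 371/6
a_4 = 3: 1422/23
a_5 = 1: 1793/29
a_6 = 7: 13973/226
a_7 = 3: 43712/707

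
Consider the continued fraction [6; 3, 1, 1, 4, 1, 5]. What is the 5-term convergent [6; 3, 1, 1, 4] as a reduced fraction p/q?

201/32

Compute successive convergents:
a_0 = 6: 6/1
a_1 = 3: 19/3
a_2 = 1: 25/4
a_3 = 1: 44/7
a_4 = 4: 201/32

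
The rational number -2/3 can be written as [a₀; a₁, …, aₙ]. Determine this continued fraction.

[-1; 3]

⌊-2/3⌋ = -1, remainder 1
⌊3/1⌋ = 3, remainder 0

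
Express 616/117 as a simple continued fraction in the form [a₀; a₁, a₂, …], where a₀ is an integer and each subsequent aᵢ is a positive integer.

616 = 5·117 + 31, so a_0 = 5
117 = 3·31 + 24, so a_1 = 3
31 = 1·24 + 7, so a_2 = 1
24 = 3·7 + 3, so a_3 = 3
7 = 2·3 + 1, so a_4 = 2
3 = 3·1 + 0, so a_5 = 3

[5; 3, 1, 3, 2, 3]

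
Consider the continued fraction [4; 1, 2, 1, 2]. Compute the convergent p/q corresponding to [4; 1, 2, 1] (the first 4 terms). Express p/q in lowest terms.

a_0 = 4: 4/1
a_1 = 1: 5/1
a_2 = 2: 14/3
a_3 = 1: 19/4

19/4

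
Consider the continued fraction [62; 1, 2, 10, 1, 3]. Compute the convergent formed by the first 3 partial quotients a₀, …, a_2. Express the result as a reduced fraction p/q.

a_0 = 62: 62/1
a_1 = 1: 63/1
a_2 = 2: 188/3

188/3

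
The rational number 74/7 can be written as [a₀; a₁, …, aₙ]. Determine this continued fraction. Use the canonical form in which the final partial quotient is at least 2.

Run the Euclidean algorithm, recording each quotient:
⌊74/7⌋ = 10, remainder 4
⌊7/4⌋ = 1, remainder 3
⌊4/3⌋ = 1, remainder 1
⌊3/1⌋ = 3, remainder 0

[10; 1, 1, 3]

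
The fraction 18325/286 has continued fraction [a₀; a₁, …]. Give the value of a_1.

13

18325 = 64·286 + 21, so a_0 = 64
286 = 13·21 + 13, so a_1 = 13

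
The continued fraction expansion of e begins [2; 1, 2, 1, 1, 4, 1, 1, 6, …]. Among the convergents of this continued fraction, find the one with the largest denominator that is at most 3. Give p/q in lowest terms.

8/3

a_0 = 2: 2/1  (≤ bound)
a_1 = 1: 3/1  (≤ bound)
a_2 = 2: 8/3  (≤ bound)
a_3 = 1: 11/4  (> 3, stop)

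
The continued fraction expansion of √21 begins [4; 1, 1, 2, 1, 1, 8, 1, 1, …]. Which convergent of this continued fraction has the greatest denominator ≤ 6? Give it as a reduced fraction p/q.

a_0 = 4: 4/1  (≤ bound)
a_1 = 1: 5/1  (≤ bound)
a_2 = 1: 9/2  (≤ bound)
a_3 = 2: 23/5  (≤ bound)
a_4 = 1: 32/7  (> 6, stop)

23/5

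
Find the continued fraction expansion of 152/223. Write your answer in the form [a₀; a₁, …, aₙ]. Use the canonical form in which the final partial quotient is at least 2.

[0; 1, 2, 7, 10]

152 = 0·223 + 152, so a_0 = 0
223 = 1·152 + 71, so a_1 = 1
152 = 2·71 + 10, so a_2 = 2
71 = 7·10 + 1, so a_3 = 7
10 = 10·1 + 0, so a_4 = 10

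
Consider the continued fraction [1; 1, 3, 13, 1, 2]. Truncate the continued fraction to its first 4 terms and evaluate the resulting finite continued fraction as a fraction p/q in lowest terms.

Compute successive convergents:
a_0 = 1: 1/1
a_1 = 1: 2/1
a_2 = 3: 7/4
a_3 = 13: 93/53

93/53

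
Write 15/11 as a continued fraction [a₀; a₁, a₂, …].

15 = 1·11 + 4, so a_0 = 1
11 = 2·4 + 3, so a_1 = 2
4 = 1·3 + 1, so a_2 = 1
3 = 3·1 + 0, so a_3 = 3

[1; 2, 1, 3]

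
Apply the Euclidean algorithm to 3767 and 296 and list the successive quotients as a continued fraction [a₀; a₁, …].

Repeatedly divide and take the remainder:
⌊3767/296⌋ = 12, remainder 215
⌊296/215⌋ = 1, remainder 81
⌊215/81⌋ = 2, remainder 53
⌊81/53⌋ = 1, remainder 28
⌊53/28⌋ = 1, remainder 25
⌊28/25⌋ = 1, remainder 3
⌊25/3⌋ = 8, remainder 1
⌊3/1⌋ = 3, remainder 0

[12; 1, 2, 1, 1, 1, 8, 3]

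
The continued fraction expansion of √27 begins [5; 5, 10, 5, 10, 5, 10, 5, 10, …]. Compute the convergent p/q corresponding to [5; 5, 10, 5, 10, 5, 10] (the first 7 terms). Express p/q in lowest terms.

716035/137801

Work from the innermost term outward:
Start with 10.
5 + 1/(10/1) = 5 + 1/10 = 51/10
10 + 1/(51/10) = 10 + 10/51 = 520/51
5 + 1/(520/51) = 5 + 51/520 = 2651/520
10 + 1/(2651/520) = 10 + 520/2651 = 27030/2651
5 + 1/(27030/2651) = 5 + 2651/27030 = 137801/27030
5 + 1/(137801/27030) = 5 + 27030/137801 = 716035/137801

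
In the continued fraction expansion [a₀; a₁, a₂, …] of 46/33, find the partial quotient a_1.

Apply division with remainder until the remainder is 0:
⌊46/33⌋ = 1, remainder 13
⌊33/13⌋ = 2, remainder 7

2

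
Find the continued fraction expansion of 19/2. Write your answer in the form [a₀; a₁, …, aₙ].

[9; 2]

19 ÷ 2 → quotient 9, remainder 1
2 ÷ 1 → quotient 2, remainder 0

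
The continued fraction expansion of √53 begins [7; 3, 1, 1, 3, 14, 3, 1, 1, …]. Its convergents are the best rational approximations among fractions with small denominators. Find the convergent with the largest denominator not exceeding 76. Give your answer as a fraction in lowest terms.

List convergents until the denominator exceeds the bound:
a_0 = 7: 7/1  (≤ bound)
a_1 = 3: 22/3  (≤ bound)
a_2 = 1: 29/4  (≤ bound)
a_3 = 1: 51/7  (≤ bound)
a_4 = 3: 182/25  (≤ bound)
a_5 = 14: 2599/357  (> 76, stop)

182/25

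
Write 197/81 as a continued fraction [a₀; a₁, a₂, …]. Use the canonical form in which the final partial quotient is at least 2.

⌊197/81⌋ = 2, remainder 35
⌊81/35⌋ = 2, remainder 11
⌊35/11⌋ = 3, remainder 2
⌊11/2⌋ = 5, remainder 1
⌊2/1⌋ = 2, remainder 0

[2; 2, 3, 5, 2]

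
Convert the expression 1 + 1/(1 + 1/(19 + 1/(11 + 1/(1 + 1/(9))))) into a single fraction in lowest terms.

a_0 = 1: 1/1
a_1 = 1: 2/1
a_2 = 19: 39/20
a_3 = 11: 431/221
a_4 = 1: 470/241
a_5 = 9: 4661/2390

4661/2390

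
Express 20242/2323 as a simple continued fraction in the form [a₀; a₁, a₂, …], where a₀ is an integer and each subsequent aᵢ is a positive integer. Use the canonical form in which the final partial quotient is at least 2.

[8; 1, 2, 2, 36, 2, 4]

20242 = 8·2323 + 1658, so a_0 = 8
2323 = 1·1658 + 665, so a_1 = 1
1658 = 2·665 + 328, so a_2 = 2
665 = 2·328 + 9, so a_3 = 2
328 = 36·9 + 4, so a_4 = 36
9 = 2·4 + 1, so a_5 = 2
4 = 4·1 + 0, so a_6 = 4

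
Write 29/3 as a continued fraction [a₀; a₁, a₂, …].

[9; 1, 2]

29 = 9·3 + 2, so a_0 = 9
3 = 1·2 + 1, so a_1 = 1
2 = 2·1 + 0, so a_2 = 2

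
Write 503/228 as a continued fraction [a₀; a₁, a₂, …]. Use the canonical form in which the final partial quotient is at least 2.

[2; 4, 1, 5, 1, 2, 2]

Repeatedly divide and take the remainder:
503 = 2·228 + 47, so a_0 = 2
228 = 4·47 + 40, so a_1 = 4
47 = 1·40 + 7, so a_2 = 1
40 = 5·7 + 5, so a_3 = 5
7 = 1·5 + 2, so a_4 = 1
5 = 2·2 + 1, so a_5 = 2
2 = 2·1 + 0, so a_6 = 2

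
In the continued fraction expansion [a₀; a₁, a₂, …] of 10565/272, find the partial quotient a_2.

5

⌊10565/272⌋ = 38, remainder 229
⌊272/229⌋ = 1, remainder 43
⌊229/43⌋ = 5, remainder 14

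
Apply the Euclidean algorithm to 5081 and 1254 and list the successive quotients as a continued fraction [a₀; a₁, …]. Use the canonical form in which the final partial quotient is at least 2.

Run the Euclidean algorithm, recording each quotient:
5081 ÷ 1254 → quotient 4, remainder 65
1254 ÷ 65 → quotient 19, remainder 19
65 ÷ 19 → quotient 3, remainder 8
19 ÷ 8 → quotient 2, remainder 3
8 ÷ 3 → quotient 2, remainder 2
3 ÷ 2 → quotient 1, remainder 1
2 ÷ 1 → quotient 2, remainder 0

[4; 19, 3, 2, 2, 1, 2]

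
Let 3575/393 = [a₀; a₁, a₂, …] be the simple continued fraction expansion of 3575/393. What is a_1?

3575 ÷ 393 → quotient 9, remainder 38
393 ÷ 38 → quotient 10, remainder 13

10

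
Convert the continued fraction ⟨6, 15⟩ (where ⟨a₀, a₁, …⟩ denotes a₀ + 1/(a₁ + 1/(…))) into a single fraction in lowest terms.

91/15

Use the convergent recurrence hₖ = aₖ·hₖ₋₁ + hₖ₋₂ (and likewise for the denominators kₖ):
a_0 = 6: 6/1
a_1 = 15: 91/15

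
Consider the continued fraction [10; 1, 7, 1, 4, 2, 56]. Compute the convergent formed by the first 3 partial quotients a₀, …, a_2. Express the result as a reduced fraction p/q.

87/8

Start with 7.
1 + 1/(7/1) = 1 + 1/7 = 8/7
10 + 1/(8/7) = 10 + 7/8 = 87/8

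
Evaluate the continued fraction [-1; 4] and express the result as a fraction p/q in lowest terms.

-3/4

Start with 4.
-1 + 1/(4/1) = -1 + 1/4 = -3/4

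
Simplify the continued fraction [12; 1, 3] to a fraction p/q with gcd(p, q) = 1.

a_0 = 12: 12/1
a_1 = 1: 13/1
a_2 = 3: 51/4

51/4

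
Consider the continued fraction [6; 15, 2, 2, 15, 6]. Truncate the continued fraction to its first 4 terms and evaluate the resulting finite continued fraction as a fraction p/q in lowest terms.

467/77

Compute successive convergents:
a_0 = 6: 6/1
a_1 = 15: 91/15
a_2 = 2: 188/31
a_3 = 2: 467/77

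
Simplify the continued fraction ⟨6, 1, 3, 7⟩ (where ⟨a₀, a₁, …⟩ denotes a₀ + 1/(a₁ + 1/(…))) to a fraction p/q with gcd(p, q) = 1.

Starting at the tail and folding back:
Start with 7.
3 + 1/(7/1) = 3 + 1/7 = 22/7
1 + 1/(22/7) = 1 + 7/22 = 29/22
6 + 1/(29/22) = 6 + 22/29 = 196/29

196/29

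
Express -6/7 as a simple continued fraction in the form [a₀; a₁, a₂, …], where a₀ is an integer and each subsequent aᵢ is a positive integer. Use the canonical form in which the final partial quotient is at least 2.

Repeatedly divide and take the remainder:
⌊-6/7⌋ = -1, remainder 1
⌊7/1⌋ = 7, remainder 0

[-1; 7]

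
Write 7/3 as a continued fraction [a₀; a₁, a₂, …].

[2; 3]

7 = 2·3 + 1, so a_0 = 2
3 = 3·1 + 0, so a_1 = 3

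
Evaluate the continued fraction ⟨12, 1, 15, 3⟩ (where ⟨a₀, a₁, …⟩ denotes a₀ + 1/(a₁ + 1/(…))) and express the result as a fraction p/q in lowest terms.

634/49

Starting at the tail and folding back:
Start with 3.
15 + 1/(3/1) = 15 + 1/3 = 46/3
1 + 1/(46/3) = 1 + 3/46 = 49/46
12 + 1/(49/46) = 12 + 46/49 = 634/49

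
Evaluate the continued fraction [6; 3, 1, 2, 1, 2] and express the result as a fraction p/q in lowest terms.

a_0 = 6: 6/1
a_1 = 3: 19/3
a_2 = 1: 25/4
a_3 = 2: 69/11
a_4 = 1: 94/15
a_5 = 2: 257/41

257/41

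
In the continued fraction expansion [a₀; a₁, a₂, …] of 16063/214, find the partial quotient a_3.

16063 = 75·214 + 13, so a_0 = 75
214 = 16·13 + 6, so a_1 = 16
13 = 2·6 + 1, so a_2 = 2
6 = 6·1 + 0, so a_3 = 6

6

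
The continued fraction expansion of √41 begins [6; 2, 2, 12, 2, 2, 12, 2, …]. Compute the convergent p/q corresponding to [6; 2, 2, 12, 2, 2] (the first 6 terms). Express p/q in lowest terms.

Start with 2.
2 + 1/(2/1) = 2 + 1/2 = 5/2
12 + 1/(5/2) = 12 + 2/5 = 62/5
2 + 1/(62/5) = 2 + 5/62 = 129/62
2 + 1/(129/62) = 2 + 62/129 = 320/129
6 + 1/(320/129) = 6 + 129/320 = 2049/320

2049/320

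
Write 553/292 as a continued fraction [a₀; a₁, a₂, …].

[1; 1, 8, 2, 2, 1, 1, 2]

553 = 1·292 + 261, so a_0 = 1
292 = 1·261 + 31, so a_1 = 1
261 = 8·31 + 13, so a_2 = 8
31 = 2·13 + 5, so a_3 = 2
13 = 2·5 + 3, so a_4 = 2
5 = 1·3 + 2, so a_5 = 1
3 = 1·2 + 1, so a_6 = 1
2 = 2·1 + 0, so a_7 = 2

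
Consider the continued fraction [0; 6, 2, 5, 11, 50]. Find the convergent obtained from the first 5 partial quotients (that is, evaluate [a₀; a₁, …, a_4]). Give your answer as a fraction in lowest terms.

123/794

Start with 11.
5 + 1/(11/1) = 5 + 1/11 = 56/11
2 + 1/(56/11) = 2 + 11/56 = 123/56
6 + 1/(123/56) = 6 + 56/123 = 794/123
0 + 1/(794/123) = 0 + 123/794 = 123/794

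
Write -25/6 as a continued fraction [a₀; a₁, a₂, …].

[-5; 1, 5]

Run the Euclidean algorithm, recording each quotient:
-25 = -5·6 + 5, so a_0 = -5
6 = 1·5 + 1, so a_1 = 1
5 = 5·1 + 0, so a_2 = 5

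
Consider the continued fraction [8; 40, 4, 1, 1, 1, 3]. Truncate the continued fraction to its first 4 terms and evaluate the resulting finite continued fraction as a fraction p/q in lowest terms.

Start with 1.
4 + 1/(1/1) = 4 + 1/1 = 5/1
40 + 1/(5/1) = 40 + 1/5 = 201/5
8 + 1/(201/5) = 8 + 5/201 = 1613/201

1613/201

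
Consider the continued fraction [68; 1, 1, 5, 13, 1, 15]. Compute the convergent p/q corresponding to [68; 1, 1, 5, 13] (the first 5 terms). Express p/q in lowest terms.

9939/145

Use the convergent recurrence hₖ = aₖ·hₖ₋₁ + hₖ₋₂ (and likewise for the denominators kₖ):
a_0 = 68: 68/1
a_1 = 1: 69/1
a_2 = 1: 137/2
a_3 = 5: 754/11
a_4 = 13: 9939/145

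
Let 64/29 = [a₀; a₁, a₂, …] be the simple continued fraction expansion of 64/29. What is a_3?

Apply division with remainder until the remainder is 0:
64 = 2·29 + 6, so a_0 = 2
29 = 4·6 + 5, so a_1 = 4
6 = 1·5 + 1, so a_2 = 1
5 = 5·1 + 0, so a_3 = 5

5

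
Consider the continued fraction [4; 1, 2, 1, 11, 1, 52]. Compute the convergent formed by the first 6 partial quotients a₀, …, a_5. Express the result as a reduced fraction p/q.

242/51

Start with 1.
11 + 1/(1/1) = 11 + 1/1 = 12/1
1 + 1/(12/1) = 1 + 1/12 = 13/12
2 + 1/(13/12) = 2 + 12/13 = 38/13
1 + 1/(38/13) = 1 + 13/38 = 51/38
4 + 1/(51/38) = 4 + 38/51 = 242/51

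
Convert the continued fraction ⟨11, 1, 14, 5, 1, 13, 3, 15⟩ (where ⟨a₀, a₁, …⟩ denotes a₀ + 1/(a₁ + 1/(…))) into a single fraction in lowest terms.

707440/59279

a_0 = 11: 11/1
a_1 = 1: 12/1
a_2 = 14: 179/15
a_3 = 5: 907/76
a_4 = 1: 1086/91
a_5 = 13: 15025/1259
a_6 = 3: 46161/3868
a_7 = 15: 707440/59279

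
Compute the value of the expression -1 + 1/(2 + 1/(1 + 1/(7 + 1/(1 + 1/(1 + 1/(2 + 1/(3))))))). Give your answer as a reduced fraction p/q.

Starting at the tail and folding back:
Start with 3.
2 + 1/(3/1) = 2 + 1/3 = 7/3
1 + 1/(7/3) = 1 + 3/7 = 10/7
1 + 1/(10/7) = 1 + 7/10 = 17/10
7 + 1/(17/10) = 7 + 10/17 = 129/17
1 + 1/(129/17) = 1 + 17/129 = 146/129
2 + 1/(146/129) = 2 + 129/146 = 421/146
-1 + 1/(421/146) = -1 + 146/421 = -275/421

-275/421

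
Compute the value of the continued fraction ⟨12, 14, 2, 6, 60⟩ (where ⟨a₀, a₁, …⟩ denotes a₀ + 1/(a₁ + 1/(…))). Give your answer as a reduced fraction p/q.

136490/11309

a_0 = 12: 12/1
a_1 = 14: 169/14
a_2 = 2: 350/29
a_3 = 6: 2269/188
a_4 = 60: 136490/11309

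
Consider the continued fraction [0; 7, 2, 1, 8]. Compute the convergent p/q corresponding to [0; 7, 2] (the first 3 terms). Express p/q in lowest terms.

2/15

Starting at the tail and folding back:
Start with 2.
7 + 1/(2/1) = 7 + 1/2 = 15/2
0 + 1/(15/2) = 0 + 2/15 = 2/15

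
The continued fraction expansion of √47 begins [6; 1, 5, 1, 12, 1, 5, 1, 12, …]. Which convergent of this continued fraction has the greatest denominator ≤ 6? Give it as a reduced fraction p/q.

List convergents until the denominator exceeds the bound:
a_0 = 6: 6/1  (≤ bound)
a_1 = 1: 7/1  (≤ bound)
a_2 = 5: 41/6  (≤ bound)
a_3 = 1: 48/7  (> 6, stop)

41/6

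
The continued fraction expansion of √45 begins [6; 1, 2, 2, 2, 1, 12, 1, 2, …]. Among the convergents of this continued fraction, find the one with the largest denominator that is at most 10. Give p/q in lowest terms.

47/7

a_0 = 6: 6/1  (≤ bound)
a_1 = 1: 7/1  (≤ bound)
a_2 = 2: 20/3  (≤ bound)
a_3 = 2: 47/7  (≤ bound)
a_4 = 2: 114/17  (> 10, stop)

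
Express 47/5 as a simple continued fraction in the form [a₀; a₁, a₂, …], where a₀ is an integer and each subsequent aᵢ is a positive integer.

[9; 2, 2]

47 ÷ 5 → quotient 9, remainder 2
5 ÷ 2 → quotient 2, remainder 1
2 ÷ 1 → quotient 2, remainder 0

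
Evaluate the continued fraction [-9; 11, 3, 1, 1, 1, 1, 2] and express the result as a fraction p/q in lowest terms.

Use the convergent recurrence hₖ = aₖ·hₖ₋₁ + hₖ₋₂ (and likewise for the denominators kₖ):
a_0 = -9: -9/1
a_1 = 11: -98/11
a_2 = 3: -303/34
a_3 = 1: -401/45
a_4 = 1: -704/79
a_5 = 1: -1105/124
a_6 = 1: -1809/203
a_7 = 2: -4723/530

-4723/530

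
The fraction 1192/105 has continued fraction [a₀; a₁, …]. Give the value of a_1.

1192 = 11·105 + 37, so a_0 = 11
105 = 2·37 + 31, so a_1 = 2

2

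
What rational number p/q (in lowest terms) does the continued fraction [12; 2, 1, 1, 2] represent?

161/13

Start with 2.
1 + 1/(2/1) = 1 + 1/2 = 3/2
1 + 1/(3/2) = 1 + 2/3 = 5/3
2 + 1/(5/3) = 2 + 3/5 = 13/5
12 + 1/(13/5) = 12 + 5/13 = 161/13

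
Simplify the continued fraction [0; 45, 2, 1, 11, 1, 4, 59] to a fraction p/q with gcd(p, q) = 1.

11071/501984

a_0 = 0: 0/1
a_1 = 45: 1/45
a_2 = 2: 2/91
a_3 = 1: 3/136
a_4 = 11: 35/1587
a_5 = 1: 38/1723
a_6 = 4: 187/8479
a_7 = 59: 11071/501984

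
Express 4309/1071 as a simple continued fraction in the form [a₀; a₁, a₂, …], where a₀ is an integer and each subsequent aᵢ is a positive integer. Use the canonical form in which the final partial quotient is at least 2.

Run the Euclidean algorithm, recording each quotient:
4309 = 4·1071 + 25, so a_0 = 4
1071 = 42·25 + 21, so a_1 = 42
25 = 1·21 + 4, so a_2 = 1
21 = 5·4 + 1, so a_3 = 5
4 = 4·1 + 0, so a_4 = 4

[4; 42, 1, 5, 4]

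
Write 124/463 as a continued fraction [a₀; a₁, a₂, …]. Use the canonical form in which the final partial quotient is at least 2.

⌊124/463⌋ = 0, remainder 124
⌊463/124⌋ = 3, remainder 91
⌊124/91⌋ = 1, remainder 33
⌊91/33⌋ = 2, remainder 25
⌊33/25⌋ = 1, remainder 8
⌊25/8⌋ = 3, remainder 1
⌊8/1⌋ = 8, remainder 0

[0; 3, 1, 2, 1, 3, 8]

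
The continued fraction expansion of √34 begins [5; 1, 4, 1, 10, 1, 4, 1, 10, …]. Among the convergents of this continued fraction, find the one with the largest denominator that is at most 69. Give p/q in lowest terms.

List convergents until the denominator exceeds the bound:
a_0 = 5: 5/1  (≤ bound)
a_1 = 1: 6/1  (≤ bound)
a_2 = 4: 29/5  (≤ bound)
a_3 = 1: 35/6  (≤ bound)
a_4 = 10: 379/65  (≤ bound)
a_5 = 1: 414/71  (> 69, stop)

379/65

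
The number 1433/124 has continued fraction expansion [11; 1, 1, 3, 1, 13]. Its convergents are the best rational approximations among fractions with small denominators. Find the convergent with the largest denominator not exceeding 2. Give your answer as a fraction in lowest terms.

23/2

a_0 = 11: 11/1  (≤ bound)
a_1 = 1: 12/1  (≤ bound)
a_2 = 1: 23/2  (≤ bound)
a_3 = 3: 81/7  (> 2, stop)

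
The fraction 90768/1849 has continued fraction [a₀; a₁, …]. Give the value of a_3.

1

Run the Euclidean algorithm, recording each quotient:
90768 ÷ 1849 → quotient 49, remainder 167
1849 ÷ 167 → quotient 11, remainder 12
167 ÷ 12 → quotient 13, remainder 11
12 ÷ 11 → quotient 1, remainder 1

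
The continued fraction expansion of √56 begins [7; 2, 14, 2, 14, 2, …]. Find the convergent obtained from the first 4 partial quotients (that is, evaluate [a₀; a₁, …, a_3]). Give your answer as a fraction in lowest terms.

449/60

Work from the innermost term outward:
Start with 2.
14 + 1/(2/1) = 14 + 1/2 = 29/2
2 + 1/(29/2) = 2 + 2/29 = 60/29
7 + 1/(60/29) = 7 + 29/60 = 449/60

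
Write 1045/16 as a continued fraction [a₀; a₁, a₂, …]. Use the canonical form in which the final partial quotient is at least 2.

[65; 3, 5]

Run the Euclidean algorithm, recording each quotient:
1045 = 65·16 + 5, so a_0 = 65
16 = 3·5 + 1, so a_1 = 3
5 = 5·1 + 0, so a_2 = 5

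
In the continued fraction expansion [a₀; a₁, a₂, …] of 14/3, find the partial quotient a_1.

14 = 4·3 + 2, so a_0 = 4
3 = 1·2 + 1, so a_1 = 1

1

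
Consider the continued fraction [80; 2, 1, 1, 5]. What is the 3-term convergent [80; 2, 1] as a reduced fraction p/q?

Work from the innermost term outward:
Start with 1.
2 + 1/(1/1) = 2 + 1/1 = 3/1
80 + 1/(3/1) = 80 + 1/3 = 241/3

241/3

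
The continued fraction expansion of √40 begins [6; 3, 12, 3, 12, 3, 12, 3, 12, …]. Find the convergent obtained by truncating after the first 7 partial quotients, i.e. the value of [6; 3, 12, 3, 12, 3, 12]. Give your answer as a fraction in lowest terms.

Compute successive convergents:
a_0 = 6: 6/1
a_1 = 3: 19/3
a_2 = 12: 234/37
a_3 = 3: 721/114
a_4 = 12: 8886/1405
a_5 = 3: 27379/4329
a_6 = 12: 337434/53353

337434/53353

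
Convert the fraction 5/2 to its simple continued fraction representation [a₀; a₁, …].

5 = 2·2 + 1, so a_0 = 2
2 = 2·1 + 0, so a_1 = 2

[2; 2]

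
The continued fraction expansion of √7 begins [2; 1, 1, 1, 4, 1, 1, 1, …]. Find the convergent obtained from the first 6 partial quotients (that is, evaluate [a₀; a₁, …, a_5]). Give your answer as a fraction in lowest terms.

Starting at the tail and folding back:
Start with 1.
4 + 1/(1/1) = 4 + 1/1 = 5/1
1 + 1/(5/1) = 1 + 1/5 = 6/5
1 + 1/(6/5) = 1 + 5/6 = 11/6
1 + 1/(11/6) = 1 + 6/11 = 17/11
2 + 1/(17/11) = 2 + 11/17 = 45/17

45/17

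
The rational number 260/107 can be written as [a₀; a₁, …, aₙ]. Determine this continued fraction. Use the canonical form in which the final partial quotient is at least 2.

[2; 2, 3, 15]

260 ÷ 107 → quotient 2, remainder 46
107 ÷ 46 → quotient 2, remainder 15
46 ÷ 15 → quotient 3, remainder 1
15 ÷ 1 → quotient 15, remainder 0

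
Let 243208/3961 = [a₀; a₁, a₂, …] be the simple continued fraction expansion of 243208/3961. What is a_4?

243208 = 61·3961 + 1587, so a_0 = 61
3961 = 2·1587 + 787, so a_1 = 2
1587 = 2·787 + 13, so a_2 = 2
787 = 60·13 + 7, so a_3 = 60
13 = 1·7 + 6, so a_4 = 1

1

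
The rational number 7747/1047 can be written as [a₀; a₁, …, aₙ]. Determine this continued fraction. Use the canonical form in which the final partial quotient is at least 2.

7747 = 7·1047 + 418, so a_0 = 7
1047 = 2·418 + 211, so a_1 = 2
418 = 1·211 + 207, so a_2 = 1
211 = 1·207 + 4, so a_3 = 1
207 = 51·4 + 3, so a_4 = 51
4 = 1·3 + 1, so a_5 = 1
3 = 3·1 + 0, so a_6 = 3

[7; 2, 1, 1, 51, 1, 3]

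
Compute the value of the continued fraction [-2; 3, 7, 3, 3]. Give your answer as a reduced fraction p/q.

-385/229

Work from the innermost term outward:
Start with 3.
3 + 1/(3/1) = 3 + 1/3 = 10/3
7 + 1/(10/3) = 7 + 3/10 = 73/10
3 + 1/(73/10) = 3 + 10/73 = 229/73
-2 + 1/(229/73) = -2 + 73/229 = -385/229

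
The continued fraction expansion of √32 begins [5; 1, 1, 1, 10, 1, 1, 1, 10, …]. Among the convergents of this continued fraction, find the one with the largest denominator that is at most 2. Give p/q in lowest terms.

11/2

List convergents until the denominator exceeds the bound:
a_0 = 5: 5/1  (≤ bound)
a_1 = 1: 6/1  (≤ bound)
a_2 = 1: 11/2  (≤ bound)
a_3 = 1: 17/3  (> 2, stop)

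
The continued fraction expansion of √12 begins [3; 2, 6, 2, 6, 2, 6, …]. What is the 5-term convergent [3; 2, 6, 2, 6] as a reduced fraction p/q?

627/181

Collapse the nested fraction from the inside out:
Start with 6.
2 + 1/(6/1) = 2 + 1/6 = 13/6
6 + 1/(13/6) = 6 + 6/13 = 84/13
2 + 1/(84/13) = 2 + 13/84 = 181/84
3 + 1/(181/84) = 3 + 84/181 = 627/181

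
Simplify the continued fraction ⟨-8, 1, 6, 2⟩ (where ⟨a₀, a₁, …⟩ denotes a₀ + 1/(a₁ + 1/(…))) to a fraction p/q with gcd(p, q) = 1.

-107/15

a_0 = -8: -8/1
a_1 = 1: -7/1
a_2 = 6: -50/7
a_3 = 2: -107/15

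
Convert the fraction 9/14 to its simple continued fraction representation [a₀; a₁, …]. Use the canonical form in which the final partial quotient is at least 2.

Run the Euclidean algorithm, recording each quotient:
⌊9/14⌋ = 0, remainder 9
⌊14/9⌋ = 1, remainder 5
⌊9/5⌋ = 1, remainder 4
⌊5/4⌋ = 1, remainder 1
⌊4/1⌋ = 4, remainder 0

[0; 1, 1, 1, 4]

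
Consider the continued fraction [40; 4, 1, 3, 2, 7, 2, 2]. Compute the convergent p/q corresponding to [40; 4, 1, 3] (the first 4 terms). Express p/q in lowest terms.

Use the convergent recurrence hₖ = aₖ·hₖ₋₁ + hₖ₋₂ (and likewise for the denominators kₖ):
a_0 = 40: 40/1
a_1 = 4: 161/4
a_2 = 1: 201/5
a_3 = 3: 764/19

764/19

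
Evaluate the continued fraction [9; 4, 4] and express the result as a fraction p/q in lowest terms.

Work from the innermost term outward:
Start with 4.
4 + 1/(4/1) = 4 + 1/4 = 17/4
9 + 1/(17/4) = 9 + 4/17 = 157/17

157/17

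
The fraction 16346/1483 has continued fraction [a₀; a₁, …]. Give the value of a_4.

2

⌊16346/1483⌋ = 11, remainder 33
⌊1483/33⌋ = 44, remainder 31
⌊33/31⌋ = 1, remainder 2
⌊31/2⌋ = 15, remainder 1
⌊2/1⌋ = 2, remainder 0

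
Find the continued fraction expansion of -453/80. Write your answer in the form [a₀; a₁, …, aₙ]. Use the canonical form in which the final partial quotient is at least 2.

Apply division with remainder until the remainder is 0:
⌊-453/80⌋ = -6, remainder 27
⌊80/27⌋ = 2, remainder 26
⌊27/26⌋ = 1, remainder 1
⌊26/1⌋ = 26, remainder 0

[-6; 2, 1, 26]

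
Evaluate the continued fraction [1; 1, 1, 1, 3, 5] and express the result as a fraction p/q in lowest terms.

a_0 = 1: 1/1
a_1 = 1: 2/1
a_2 = 1: 3/2
a_3 = 1: 5/3
a_4 = 3: 18/11
a_5 = 5: 95/58

95/58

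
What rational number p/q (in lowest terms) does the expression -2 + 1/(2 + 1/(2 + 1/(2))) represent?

-19/12

Starting at the tail and folding back:
Start with 2.
2 + 1/(2/1) = 2 + 1/2 = 5/2
2 + 1/(5/2) = 2 + 2/5 = 12/5
-2 + 1/(12/5) = -2 + 5/12 = -19/12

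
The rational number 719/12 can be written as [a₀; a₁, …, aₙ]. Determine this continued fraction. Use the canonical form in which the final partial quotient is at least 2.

[59; 1, 11]

719 = 59·12 + 11, so a_0 = 59
12 = 1·11 + 1, so a_1 = 1
11 = 11·1 + 0, so a_2 = 11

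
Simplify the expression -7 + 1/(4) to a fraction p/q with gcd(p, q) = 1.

Compute successive convergents:
a_0 = -7: -7/1
a_1 = 4: -27/4

-27/4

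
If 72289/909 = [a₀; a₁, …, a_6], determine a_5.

1

Apply division with remainder until the remainder is 0:
⌊72289/909⌋ = 79, remainder 478
⌊909/478⌋ = 1, remainder 431
⌊478/431⌋ = 1, remainder 47
⌊431/47⌋ = 9, remainder 8
⌊47/8⌋ = 5, remainder 7
⌊8/7⌋ = 1, remainder 1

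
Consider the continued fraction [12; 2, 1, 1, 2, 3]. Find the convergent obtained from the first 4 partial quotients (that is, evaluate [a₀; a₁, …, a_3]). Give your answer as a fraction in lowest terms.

a_0 = 12: 12/1
a_1 = 2: 25/2
a_2 = 1: 37/3
a_3 = 1: 62/5

62/5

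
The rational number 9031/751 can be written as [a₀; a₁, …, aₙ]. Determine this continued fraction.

[12; 39, 1, 1, 9]

9031 ÷ 751 → quotient 12, remainder 19
751 ÷ 19 → quotient 39, remainder 10
19 ÷ 10 → quotient 1, remainder 9
10 ÷ 9 → quotient 1, remainder 1
9 ÷ 1 → quotient 9, remainder 0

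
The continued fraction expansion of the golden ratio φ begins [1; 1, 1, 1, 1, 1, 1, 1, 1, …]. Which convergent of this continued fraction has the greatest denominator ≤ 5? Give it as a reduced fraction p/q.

List convergents until the denominator exceeds the bound:
a_0 = 1: 1/1  (≤ bound)
a_1 = 1: 2/1  (≤ bound)
a_2 = 1: 3/2  (≤ bound)
a_3 = 1: 5/3  (≤ bound)
a_4 = 1: 8/5  (≤ bound)
a_5 = 1: 13/8  (> 5, stop)

8/5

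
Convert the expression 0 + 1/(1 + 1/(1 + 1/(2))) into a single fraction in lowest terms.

a_0 = 0: 0/1
a_1 = 1: 1/1
a_2 = 1: 1/2
a_3 = 2: 3/5

3/5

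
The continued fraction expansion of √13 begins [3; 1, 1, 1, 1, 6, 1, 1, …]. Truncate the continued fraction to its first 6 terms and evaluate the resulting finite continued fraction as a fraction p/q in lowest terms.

Compute successive convergents:
a_0 = 3: 3/1
a_1 = 1: 4/1
a_2 = 1: 7/2
a_3 = 1: 11/3
a_4 = 1: 18/5
a_5 = 6: 119/33

119/33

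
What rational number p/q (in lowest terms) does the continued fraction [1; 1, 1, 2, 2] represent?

19/12

Work from the innermost term outward:
Start with 2.
2 + 1/(2/1) = 2 + 1/2 = 5/2
1 + 1/(5/2) = 1 + 2/5 = 7/5
1 + 1/(7/5) = 1 + 5/7 = 12/7
1 + 1/(12/7) = 1 + 7/12 = 19/12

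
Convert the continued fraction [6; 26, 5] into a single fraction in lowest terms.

791/131

Compute successive convergents:
a_0 = 6: 6/1
a_1 = 26: 157/26
a_2 = 5: 791/131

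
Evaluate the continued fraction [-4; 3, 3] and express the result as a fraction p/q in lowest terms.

a_0 = -4: -4/1
a_1 = 3: -11/3
a_2 = 3: -37/10

-37/10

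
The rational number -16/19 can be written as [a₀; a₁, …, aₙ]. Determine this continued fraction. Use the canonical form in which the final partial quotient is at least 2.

-16 ÷ 19 → quotient -1, remainder 3
19 ÷ 3 → quotient 6, remainder 1
3 ÷ 1 → quotient 3, remainder 0

[-1; 6, 3]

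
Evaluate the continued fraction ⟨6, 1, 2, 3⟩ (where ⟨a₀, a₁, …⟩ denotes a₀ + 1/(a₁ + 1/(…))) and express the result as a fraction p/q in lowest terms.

67/10

Start with 3.
2 + 1/(3/1) = 2 + 1/3 = 7/3
1 + 1/(7/3) = 1 + 3/7 = 10/7
6 + 1/(10/7) = 6 + 7/10 = 67/10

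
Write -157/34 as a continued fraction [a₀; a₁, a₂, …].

[-5; 2, 1, 1, 1, 1, 2]

⌊-157/34⌋ = -5, remainder 13
⌊34/13⌋ = 2, remainder 8
⌊13/8⌋ = 1, remainder 5
⌊8/5⌋ = 1, remainder 3
⌊5/3⌋ = 1, remainder 2
⌊3/2⌋ = 1, remainder 1
⌊2/1⌋ = 2, remainder 0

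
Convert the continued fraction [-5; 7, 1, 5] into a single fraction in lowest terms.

Use the convergent recurrence hₖ = aₖ·hₖ₋₁ + hₖ₋₂ (and likewise for the denominators kₖ):
a_0 = -5: -5/1
a_1 = 7: -34/7
a_2 = 1: -39/8
a_3 = 5: -229/47

-229/47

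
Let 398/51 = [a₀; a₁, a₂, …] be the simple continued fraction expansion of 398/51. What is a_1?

1

Apply division with remainder until the remainder is 0:
398 = 7·51 + 41, so a_0 = 7
51 = 1·41 + 10, so a_1 = 1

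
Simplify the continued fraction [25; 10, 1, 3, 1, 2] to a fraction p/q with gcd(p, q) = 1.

3789/151

Use the convergent recurrence hₖ = aₖ·hₖ₋₁ + hₖ₋₂ (and likewise for the denominators kₖ):
a_0 = 25: 25/1
a_1 = 10: 251/10
a_2 = 1: 276/11
a_3 = 3: 1079/43
a_4 = 1: 1355/54
a_5 = 2: 3789/151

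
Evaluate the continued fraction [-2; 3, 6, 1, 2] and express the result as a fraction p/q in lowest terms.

a_0 = -2: -2/1
a_1 = 3: -5/3
a_2 = 6: -32/19
a_3 = 1: -37/22
a_4 = 2: -106/63

-106/63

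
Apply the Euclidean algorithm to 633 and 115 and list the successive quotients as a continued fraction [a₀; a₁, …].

[5; 1, 1, 57]

633 = 5·115 + 58, so a_0 = 5
115 = 1·58 + 57, so a_1 = 1
58 = 1·57 + 1, so a_2 = 1
57 = 57·1 + 0, so a_3 = 57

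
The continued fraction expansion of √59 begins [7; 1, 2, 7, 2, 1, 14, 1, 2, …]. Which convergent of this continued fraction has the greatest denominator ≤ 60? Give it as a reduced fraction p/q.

361/47

a_0 = 7: 7/1  (≤ bound)
a_1 = 1: 8/1  (≤ bound)
a_2 = 2: 23/3  (≤ bound)
a_3 = 7: 169/22  (≤ bound)
a_4 = 2: 361/47  (≤ bound)
a_5 = 1: 530/69  (> 60, stop)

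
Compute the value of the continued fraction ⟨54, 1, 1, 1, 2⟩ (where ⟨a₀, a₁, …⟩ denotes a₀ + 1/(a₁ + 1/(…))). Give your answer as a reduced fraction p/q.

437/8

Start with 2.
1 + 1/(2/1) = 1 + 1/2 = 3/2
1 + 1/(3/2) = 1 + 2/3 = 5/3
1 + 1/(5/3) = 1 + 3/5 = 8/5
54 + 1/(8/5) = 54 + 5/8 = 437/8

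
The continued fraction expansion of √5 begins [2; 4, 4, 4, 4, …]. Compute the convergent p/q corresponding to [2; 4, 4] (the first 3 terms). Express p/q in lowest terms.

Collapse the nested fraction from the inside out:
Start with 4.
4 + 1/(4/1) = 4 + 1/4 = 17/4
2 + 1/(17/4) = 2 + 4/17 = 38/17

38/17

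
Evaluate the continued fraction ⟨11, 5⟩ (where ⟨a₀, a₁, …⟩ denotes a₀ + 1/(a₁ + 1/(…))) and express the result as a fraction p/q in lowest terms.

56/5

Work from the innermost term outward:
Start with 5.
11 + 1/(5/1) = 11 + 1/5 = 56/5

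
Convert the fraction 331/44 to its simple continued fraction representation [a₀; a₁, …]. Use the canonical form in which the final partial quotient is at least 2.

[7; 1, 1, 10, 2]

331 = 7·44 + 23, so a_0 = 7
44 = 1·23 + 21, so a_1 = 1
23 = 1·21 + 2, so a_2 = 1
21 = 10·2 + 1, so a_3 = 10
2 = 2·1 + 0, so a_4 = 2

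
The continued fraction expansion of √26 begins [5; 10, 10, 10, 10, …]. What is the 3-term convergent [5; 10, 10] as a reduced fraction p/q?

Collapse the nested fraction from the inside out:
Start with 10.
10 + 1/(10/1) = 10 + 1/10 = 101/10
5 + 1/(101/10) = 5 + 10/101 = 515/101

515/101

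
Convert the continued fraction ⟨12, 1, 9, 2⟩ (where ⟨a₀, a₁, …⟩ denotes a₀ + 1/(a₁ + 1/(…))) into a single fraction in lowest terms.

a_0 = 12: 12/1
a_1 = 1: 13/1
a_2 = 9: 129/10
a_3 = 2: 271/21

271/21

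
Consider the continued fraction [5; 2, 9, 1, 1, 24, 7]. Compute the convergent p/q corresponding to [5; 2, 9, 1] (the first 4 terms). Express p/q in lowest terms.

115/21

Start with 1.
9 + 1/(1/1) = 9 + 1/1 = 10/1
2 + 1/(10/1) = 2 + 1/10 = 21/10
5 + 1/(21/10) = 5 + 10/21 = 115/21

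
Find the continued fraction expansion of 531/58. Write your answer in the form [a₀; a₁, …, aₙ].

[9; 6, 2, 4]

Run the Euclidean algorithm, recording each quotient:
531 ÷ 58 → quotient 9, remainder 9
58 ÷ 9 → quotient 6, remainder 4
9 ÷ 4 → quotient 2, remainder 1
4 ÷ 1 → quotient 4, remainder 0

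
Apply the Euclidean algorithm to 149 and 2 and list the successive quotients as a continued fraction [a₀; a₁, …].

Repeatedly divide and take the remainder:
149 ÷ 2 → quotient 74, remainder 1
2 ÷ 1 → quotient 2, remainder 0

[74; 2]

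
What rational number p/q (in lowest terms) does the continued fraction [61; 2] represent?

Start with 2.
61 + 1/(2/1) = 61 + 1/2 = 123/2

123/2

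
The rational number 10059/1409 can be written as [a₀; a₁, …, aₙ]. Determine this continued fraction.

10059 = 7·1409 + 196, so a_0 = 7
1409 = 7·196 + 37, so a_1 = 7
196 = 5·37 + 11, so a_2 = 5
37 = 3·11 + 4, so a_3 = 3
11 = 2·4 + 3, so a_4 = 2
4 = 1·3 + 1, so a_5 = 1
3 = 3·1 + 0, so a_6 = 3

[7; 7, 5, 3, 2, 1, 3]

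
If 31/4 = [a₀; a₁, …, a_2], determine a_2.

⌊31/4⌋ = 7, remainder 3
⌊4/3⌋ = 1, remainder 1
⌊3/1⌋ = 3, remainder 0

3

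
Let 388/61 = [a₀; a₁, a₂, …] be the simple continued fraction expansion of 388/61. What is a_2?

388 ÷ 61 → quotient 6, remainder 22
61 ÷ 22 → quotient 2, remainder 17
22 ÷ 17 → quotient 1, remainder 5

1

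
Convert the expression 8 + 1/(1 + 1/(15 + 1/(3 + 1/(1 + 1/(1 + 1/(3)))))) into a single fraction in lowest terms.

3638/407

Starting at the tail and folding back:
Start with 3.
1 + 1/(3/1) = 1 + 1/3 = 4/3
1 + 1/(4/3) = 1 + 3/4 = 7/4
3 + 1/(7/4) = 3 + 4/7 = 25/7
15 + 1/(25/7) = 15 + 7/25 = 382/25
1 + 1/(382/25) = 1 + 25/382 = 407/382
8 + 1/(407/382) = 8 + 382/407 = 3638/407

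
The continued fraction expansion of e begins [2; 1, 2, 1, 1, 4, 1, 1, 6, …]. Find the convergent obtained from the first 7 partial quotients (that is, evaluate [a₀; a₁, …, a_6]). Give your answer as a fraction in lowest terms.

106/39

Work from the innermost term outward:
Start with 1.
4 + 1/(1/1) = 4 + 1/1 = 5/1
1 + 1/(5/1) = 1 + 1/5 = 6/5
1 + 1/(6/5) = 1 + 5/6 = 11/6
2 + 1/(11/6) = 2 + 6/11 = 28/11
1 + 1/(28/11) = 1 + 11/28 = 39/28
2 + 1/(39/28) = 2 + 28/39 = 106/39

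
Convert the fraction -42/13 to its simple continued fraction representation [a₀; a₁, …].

[-4; 1, 3, 3]

-42 ÷ 13 → quotient -4, remainder 10
13 ÷ 10 → quotient 1, remainder 3
10 ÷ 3 → quotient 3, remainder 1
3 ÷ 1 → quotient 3, remainder 0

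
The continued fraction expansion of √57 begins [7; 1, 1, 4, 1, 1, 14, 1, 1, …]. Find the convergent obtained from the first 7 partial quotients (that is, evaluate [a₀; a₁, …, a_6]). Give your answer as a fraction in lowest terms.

a_0 = 7: 7/1
a_1 = 1: 8/1
a_2 = 1: 15/2
a_3 = 4: 68/9
a_4 = 1: 83/11
a_5 = 1: 151/20
a_6 = 14: 2197/291

2197/291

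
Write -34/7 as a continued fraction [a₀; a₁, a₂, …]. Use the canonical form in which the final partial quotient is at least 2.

[-5; 7]

Apply division with remainder until the remainder is 0:
-34 = -5·7 + 1, so a_0 = -5
7 = 7·1 + 0, so a_1 = 7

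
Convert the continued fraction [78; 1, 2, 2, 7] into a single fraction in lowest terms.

4093/52

a_0 = 78: 78/1
a_1 = 1: 79/1
a_2 = 2: 236/3
a_3 = 2: 551/7
a_4 = 7: 4093/52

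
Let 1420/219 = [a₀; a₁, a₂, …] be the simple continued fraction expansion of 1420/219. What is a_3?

7

⌊1420/219⌋ = 6, remainder 106
⌊219/106⌋ = 2, remainder 7
⌊106/7⌋ = 15, remainder 1
⌊7/1⌋ = 7, remainder 0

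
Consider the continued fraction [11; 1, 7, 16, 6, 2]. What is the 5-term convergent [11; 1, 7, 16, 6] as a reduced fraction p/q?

9287/782

Starting at the tail and folding back:
Start with 6.
16 + 1/(6/1) = 16 + 1/6 = 97/6
7 + 1/(97/6) = 7 + 6/97 = 685/97
1 + 1/(685/97) = 1 + 97/685 = 782/685
11 + 1/(782/685) = 11 + 685/782 = 9287/782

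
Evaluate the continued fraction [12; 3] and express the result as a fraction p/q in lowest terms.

37/3

Start with 3.
12 + 1/(3/1) = 12 + 1/3 = 37/3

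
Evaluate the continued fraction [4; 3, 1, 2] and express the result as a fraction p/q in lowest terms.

a_0 = 4: 4/1
a_1 = 3: 13/3
a_2 = 1: 17/4
a_3 = 2: 47/11

47/11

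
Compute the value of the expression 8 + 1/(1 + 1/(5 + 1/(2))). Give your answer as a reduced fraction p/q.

115/13

Start with 2.
5 + 1/(2/1) = 5 + 1/2 = 11/2
1 + 1/(11/2) = 1 + 2/11 = 13/11
8 + 1/(13/11) = 8 + 11/13 = 115/13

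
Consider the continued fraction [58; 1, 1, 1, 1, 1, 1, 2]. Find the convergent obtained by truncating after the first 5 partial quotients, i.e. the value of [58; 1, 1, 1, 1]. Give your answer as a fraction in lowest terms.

Start with 1.
1 + 1/(1/1) = 1 + 1/1 = 2/1
1 + 1/(2/1) = 1 + 1/2 = 3/2
1 + 1/(3/2) = 1 + 2/3 = 5/3
58 + 1/(5/3) = 58 + 3/5 = 293/5

293/5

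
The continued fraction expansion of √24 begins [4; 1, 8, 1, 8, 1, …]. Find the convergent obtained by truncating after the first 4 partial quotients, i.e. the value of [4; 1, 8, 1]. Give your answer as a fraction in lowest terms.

49/10

Build up convergents one term at a time:
a_0 = 4: 4/1
a_1 = 1: 5/1
a_2 = 8: 44/9
a_3 = 1: 49/10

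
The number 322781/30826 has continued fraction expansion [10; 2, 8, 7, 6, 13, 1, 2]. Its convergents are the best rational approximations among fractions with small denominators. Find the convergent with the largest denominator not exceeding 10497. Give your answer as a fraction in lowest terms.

102407/9780

a_0 = 10: 10/1  (≤ bound)
a_1 = 2: 21/2  (≤ bound)
a_2 = 8: 178/17  (≤ bound)
a_3 = 7: 1267/121  (≤ bound)
a_4 = 6: 7780/743  (≤ bound)
a_5 = 13: 102407/9780  (≤ bound)
a_6 = 1: 110187/10523  (> 10497, stop)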